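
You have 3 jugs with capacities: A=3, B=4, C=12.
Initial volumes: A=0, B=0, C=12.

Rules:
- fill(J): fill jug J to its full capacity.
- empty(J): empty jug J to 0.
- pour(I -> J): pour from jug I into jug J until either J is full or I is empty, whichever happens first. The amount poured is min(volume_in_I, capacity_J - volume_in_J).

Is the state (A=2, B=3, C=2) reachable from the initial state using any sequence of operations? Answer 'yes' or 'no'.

BFS explored all 194 reachable states.
Reachable set includes: (0,0,0), (0,0,1), (0,0,2), (0,0,3), (0,0,4), (0,0,5), (0,0,6), (0,0,7), (0,0,8), (0,0,9), (0,0,10), (0,0,11) ...
Target (A=2, B=3, C=2) not in reachable set → no.

Answer: no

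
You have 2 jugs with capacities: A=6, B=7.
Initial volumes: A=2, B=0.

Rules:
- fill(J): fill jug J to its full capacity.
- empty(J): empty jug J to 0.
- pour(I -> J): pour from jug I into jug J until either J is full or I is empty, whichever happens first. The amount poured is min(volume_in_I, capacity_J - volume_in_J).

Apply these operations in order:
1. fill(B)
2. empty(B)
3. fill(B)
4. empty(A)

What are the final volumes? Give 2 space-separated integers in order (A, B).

Answer: 0 7

Derivation:
Step 1: fill(B) -> (A=2 B=7)
Step 2: empty(B) -> (A=2 B=0)
Step 3: fill(B) -> (A=2 B=7)
Step 4: empty(A) -> (A=0 B=7)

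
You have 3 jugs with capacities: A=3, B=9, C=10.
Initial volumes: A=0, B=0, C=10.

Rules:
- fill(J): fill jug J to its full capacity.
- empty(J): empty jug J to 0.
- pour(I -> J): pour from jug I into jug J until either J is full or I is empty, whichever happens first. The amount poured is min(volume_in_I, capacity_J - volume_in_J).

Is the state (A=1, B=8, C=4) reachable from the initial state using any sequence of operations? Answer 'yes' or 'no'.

BFS explored all 296 reachable states.
Reachable set includes: (0,0,0), (0,0,1), (0,0,2), (0,0,3), (0,0,4), (0,0,5), (0,0,6), (0,0,7), (0,0,8), (0,0,9), (0,0,10), (0,1,0) ...
Target (A=1, B=8, C=4) not in reachable set → no.

Answer: no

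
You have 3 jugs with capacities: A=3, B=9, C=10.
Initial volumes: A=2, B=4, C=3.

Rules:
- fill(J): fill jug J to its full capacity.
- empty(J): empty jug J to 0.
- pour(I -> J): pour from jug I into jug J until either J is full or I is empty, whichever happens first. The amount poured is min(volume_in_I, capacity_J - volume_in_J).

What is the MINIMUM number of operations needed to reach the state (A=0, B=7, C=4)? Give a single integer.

Answer: 6

Derivation:
BFS from (A=2, B=4, C=3). One shortest path:
  1. empty(A) -> (A=0 B=4 C=3)
  2. fill(C) -> (A=0 B=4 C=10)
  3. pour(C -> A) -> (A=3 B=4 C=7)
  4. empty(A) -> (A=0 B=4 C=7)
  5. pour(C -> A) -> (A=3 B=4 C=4)
  6. pour(A -> B) -> (A=0 B=7 C=4)
Reached target in 6 moves.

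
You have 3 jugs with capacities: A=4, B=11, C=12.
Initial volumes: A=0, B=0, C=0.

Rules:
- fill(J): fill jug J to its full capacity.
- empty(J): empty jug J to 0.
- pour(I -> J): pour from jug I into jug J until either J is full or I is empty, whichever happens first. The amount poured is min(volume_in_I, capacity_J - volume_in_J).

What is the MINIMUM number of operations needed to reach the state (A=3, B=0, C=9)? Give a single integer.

BFS from (A=0, B=0, C=0). One shortest path:
  1. fill(C) -> (A=0 B=0 C=12)
  2. pour(C -> B) -> (A=0 B=11 C=1)
  3. pour(B -> A) -> (A=4 B=7 C=1)
  4. pour(A -> C) -> (A=0 B=7 C=5)
  5. pour(B -> A) -> (A=4 B=3 C=5)
  6. pour(A -> C) -> (A=0 B=3 C=9)
  7. pour(B -> A) -> (A=3 B=0 C=9)
Reached target in 7 moves.

Answer: 7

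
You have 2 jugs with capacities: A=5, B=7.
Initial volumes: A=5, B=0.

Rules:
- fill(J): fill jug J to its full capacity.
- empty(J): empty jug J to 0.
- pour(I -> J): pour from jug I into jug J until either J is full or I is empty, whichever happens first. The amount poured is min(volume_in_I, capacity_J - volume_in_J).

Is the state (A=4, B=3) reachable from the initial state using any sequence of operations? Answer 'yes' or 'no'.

BFS explored all 24 reachable states.
Reachable set includes: (0,0), (0,1), (0,2), (0,3), (0,4), (0,5), (0,6), (0,7), (1,0), (1,7), (2,0), (2,7) ...
Target (A=4, B=3) not in reachable set → no.

Answer: no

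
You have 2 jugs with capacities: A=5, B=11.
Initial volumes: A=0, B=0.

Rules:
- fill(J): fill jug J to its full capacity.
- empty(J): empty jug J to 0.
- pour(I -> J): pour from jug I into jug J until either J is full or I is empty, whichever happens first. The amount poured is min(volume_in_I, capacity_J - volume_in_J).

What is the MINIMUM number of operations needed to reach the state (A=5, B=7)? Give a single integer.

Answer: 8

Derivation:
BFS from (A=0, B=0). One shortest path:
  1. fill(B) -> (A=0 B=11)
  2. pour(B -> A) -> (A=5 B=6)
  3. empty(A) -> (A=0 B=6)
  4. pour(B -> A) -> (A=5 B=1)
  5. empty(A) -> (A=0 B=1)
  6. pour(B -> A) -> (A=1 B=0)
  7. fill(B) -> (A=1 B=11)
  8. pour(B -> A) -> (A=5 B=7)
Reached target in 8 moves.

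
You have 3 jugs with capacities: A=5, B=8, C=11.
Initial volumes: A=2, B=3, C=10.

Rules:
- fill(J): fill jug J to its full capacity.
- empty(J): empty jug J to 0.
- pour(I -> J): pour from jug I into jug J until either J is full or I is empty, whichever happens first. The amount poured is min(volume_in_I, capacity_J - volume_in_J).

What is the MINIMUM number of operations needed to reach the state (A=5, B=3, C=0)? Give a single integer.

Answer: 2

Derivation:
BFS from (A=2, B=3, C=10). One shortest path:
  1. fill(A) -> (A=5 B=3 C=10)
  2. empty(C) -> (A=5 B=3 C=0)
Reached target in 2 moves.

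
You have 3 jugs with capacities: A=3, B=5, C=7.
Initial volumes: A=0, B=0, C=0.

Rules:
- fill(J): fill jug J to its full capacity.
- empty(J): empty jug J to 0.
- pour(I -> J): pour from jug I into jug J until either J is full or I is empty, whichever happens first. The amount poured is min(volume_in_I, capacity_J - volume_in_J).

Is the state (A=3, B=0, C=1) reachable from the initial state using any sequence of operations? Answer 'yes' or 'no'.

Answer: yes

Derivation:
BFS from (A=0, B=0, C=0):
  1. fill(C) -> (A=0 B=0 C=7)
  2. pour(C -> A) -> (A=3 B=0 C=4)
  3. empty(A) -> (A=0 B=0 C=4)
  4. pour(C -> A) -> (A=3 B=0 C=1)
Target reached → yes.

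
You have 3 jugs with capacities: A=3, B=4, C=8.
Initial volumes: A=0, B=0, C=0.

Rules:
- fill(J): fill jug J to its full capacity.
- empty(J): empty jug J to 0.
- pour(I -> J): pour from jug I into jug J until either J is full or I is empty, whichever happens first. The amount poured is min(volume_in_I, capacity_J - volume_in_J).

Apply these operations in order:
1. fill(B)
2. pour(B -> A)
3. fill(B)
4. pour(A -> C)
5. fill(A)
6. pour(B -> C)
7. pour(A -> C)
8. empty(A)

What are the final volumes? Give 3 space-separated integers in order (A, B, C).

Step 1: fill(B) -> (A=0 B=4 C=0)
Step 2: pour(B -> A) -> (A=3 B=1 C=0)
Step 3: fill(B) -> (A=3 B=4 C=0)
Step 4: pour(A -> C) -> (A=0 B=4 C=3)
Step 5: fill(A) -> (A=3 B=4 C=3)
Step 6: pour(B -> C) -> (A=3 B=0 C=7)
Step 7: pour(A -> C) -> (A=2 B=0 C=8)
Step 8: empty(A) -> (A=0 B=0 C=8)

Answer: 0 0 8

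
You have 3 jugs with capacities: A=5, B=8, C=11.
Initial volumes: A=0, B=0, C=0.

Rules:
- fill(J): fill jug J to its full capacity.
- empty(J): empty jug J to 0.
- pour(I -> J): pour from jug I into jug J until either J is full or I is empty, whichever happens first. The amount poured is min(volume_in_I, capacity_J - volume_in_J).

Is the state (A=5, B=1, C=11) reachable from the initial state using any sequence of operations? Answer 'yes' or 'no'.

BFS from (A=0, B=0, C=0):
  1. fill(C) -> (A=0 B=0 C=11)
  2. pour(C -> A) -> (A=5 B=0 C=6)
  3. empty(A) -> (A=0 B=0 C=6)
  4. pour(C -> A) -> (A=5 B=0 C=1)
  5. pour(C -> B) -> (A=5 B=1 C=0)
  6. fill(C) -> (A=5 B=1 C=11)
Target reached → yes.

Answer: yes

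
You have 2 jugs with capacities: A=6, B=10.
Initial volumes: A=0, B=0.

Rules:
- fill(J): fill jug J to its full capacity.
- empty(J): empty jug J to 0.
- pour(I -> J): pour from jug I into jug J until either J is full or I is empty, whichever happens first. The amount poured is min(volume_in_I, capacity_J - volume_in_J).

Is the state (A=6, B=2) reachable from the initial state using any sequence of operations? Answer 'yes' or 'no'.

BFS from (A=0, B=0):
  1. fill(A) -> (A=6 B=0)
  2. pour(A -> B) -> (A=0 B=6)
  3. fill(A) -> (A=6 B=6)
  4. pour(A -> B) -> (A=2 B=10)
  5. empty(B) -> (A=2 B=0)
  6. pour(A -> B) -> (A=0 B=2)
  7. fill(A) -> (A=6 B=2)
Target reached → yes.

Answer: yes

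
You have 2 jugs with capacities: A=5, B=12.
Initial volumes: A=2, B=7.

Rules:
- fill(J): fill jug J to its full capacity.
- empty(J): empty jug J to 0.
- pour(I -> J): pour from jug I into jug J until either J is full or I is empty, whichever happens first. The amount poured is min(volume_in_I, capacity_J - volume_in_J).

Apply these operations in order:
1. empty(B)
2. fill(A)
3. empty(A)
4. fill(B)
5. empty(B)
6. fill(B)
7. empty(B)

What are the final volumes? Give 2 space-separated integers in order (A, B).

Step 1: empty(B) -> (A=2 B=0)
Step 2: fill(A) -> (A=5 B=0)
Step 3: empty(A) -> (A=0 B=0)
Step 4: fill(B) -> (A=0 B=12)
Step 5: empty(B) -> (A=0 B=0)
Step 6: fill(B) -> (A=0 B=12)
Step 7: empty(B) -> (A=0 B=0)

Answer: 0 0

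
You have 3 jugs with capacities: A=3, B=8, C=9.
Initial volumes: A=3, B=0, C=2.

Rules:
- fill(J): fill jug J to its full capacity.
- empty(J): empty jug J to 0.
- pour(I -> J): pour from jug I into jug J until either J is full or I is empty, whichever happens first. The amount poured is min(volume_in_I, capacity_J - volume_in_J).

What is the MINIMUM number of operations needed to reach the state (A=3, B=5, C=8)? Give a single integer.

BFS from (A=3, B=0, C=2). One shortest path:
  1. fill(B) -> (A=3 B=8 C=2)
  2. pour(A -> C) -> (A=0 B=8 C=5)
  3. fill(A) -> (A=3 B=8 C=5)
  4. pour(A -> C) -> (A=0 B=8 C=8)
  5. pour(B -> A) -> (A=3 B=5 C=8)
Reached target in 5 moves.

Answer: 5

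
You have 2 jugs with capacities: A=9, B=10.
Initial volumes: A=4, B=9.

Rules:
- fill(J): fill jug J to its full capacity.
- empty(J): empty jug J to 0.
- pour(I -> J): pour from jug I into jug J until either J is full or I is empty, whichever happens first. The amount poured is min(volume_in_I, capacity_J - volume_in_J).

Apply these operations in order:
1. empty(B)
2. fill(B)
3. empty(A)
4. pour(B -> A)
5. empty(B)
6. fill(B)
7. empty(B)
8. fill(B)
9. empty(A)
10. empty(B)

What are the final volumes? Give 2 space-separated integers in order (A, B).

Step 1: empty(B) -> (A=4 B=0)
Step 2: fill(B) -> (A=4 B=10)
Step 3: empty(A) -> (A=0 B=10)
Step 4: pour(B -> A) -> (A=9 B=1)
Step 5: empty(B) -> (A=9 B=0)
Step 6: fill(B) -> (A=9 B=10)
Step 7: empty(B) -> (A=9 B=0)
Step 8: fill(B) -> (A=9 B=10)
Step 9: empty(A) -> (A=0 B=10)
Step 10: empty(B) -> (A=0 B=0)

Answer: 0 0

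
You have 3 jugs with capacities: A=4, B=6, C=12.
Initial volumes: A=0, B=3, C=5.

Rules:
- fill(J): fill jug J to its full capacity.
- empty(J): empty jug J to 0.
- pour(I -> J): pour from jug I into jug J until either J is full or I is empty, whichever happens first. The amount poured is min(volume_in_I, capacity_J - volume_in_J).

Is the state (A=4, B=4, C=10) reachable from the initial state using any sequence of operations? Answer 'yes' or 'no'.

Answer: yes

Derivation:
BFS from (A=0, B=3, C=5):
  1. pour(B -> A) -> (A=3 B=0 C=5)
  2. fill(B) -> (A=3 B=6 C=5)
  3. pour(B -> A) -> (A=4 B=5 C=5)
  4. pour(B -> C) -> (A=4 B=0 C=10)
  5. pour(A -> B) -> (A=0 B=4 C=10)
  6. fill(A) -> (A=4 B=4 C=10)
Target reached → yes.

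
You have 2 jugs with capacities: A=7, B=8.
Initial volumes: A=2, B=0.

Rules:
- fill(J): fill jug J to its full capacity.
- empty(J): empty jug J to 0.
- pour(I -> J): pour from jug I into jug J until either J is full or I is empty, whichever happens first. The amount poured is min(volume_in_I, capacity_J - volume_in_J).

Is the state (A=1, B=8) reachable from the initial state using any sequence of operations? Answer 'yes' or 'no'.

BFS from (A=2, B=0):
  1. pour(A -> B) -> (A=0 B=2)
  2. fill(A) -> (A=7 B=2)
  3. pour(A -> B) -> (A=1 B=8)
Target reached → yes.

Answer: yes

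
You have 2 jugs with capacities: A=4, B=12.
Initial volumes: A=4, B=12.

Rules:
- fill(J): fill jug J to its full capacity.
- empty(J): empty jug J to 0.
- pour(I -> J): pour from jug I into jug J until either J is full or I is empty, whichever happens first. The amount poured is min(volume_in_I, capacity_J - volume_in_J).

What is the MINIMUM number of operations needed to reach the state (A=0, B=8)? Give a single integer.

BFS from (A=4, B=12). One shortest path:
  1. empty(A) -> (A=0 B=12)
  2. pour(B -> A) -> (A=4 B=8)
  3. empty(A) -> (A=0 B=8)
Reached target in 3 moves.

Answer: 3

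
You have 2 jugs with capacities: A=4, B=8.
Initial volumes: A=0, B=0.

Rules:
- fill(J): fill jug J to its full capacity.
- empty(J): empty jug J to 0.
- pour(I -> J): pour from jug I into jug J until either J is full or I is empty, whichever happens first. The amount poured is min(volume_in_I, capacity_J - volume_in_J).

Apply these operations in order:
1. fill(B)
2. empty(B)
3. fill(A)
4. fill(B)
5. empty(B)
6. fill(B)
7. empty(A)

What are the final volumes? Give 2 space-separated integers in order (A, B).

Step 1: fill(B) -> (A=0 B=8)
Step 2: empty(B) -> (A=0 B=0)
Step 3: fill(A) -> (A=4 B=0)
Step 4: fill(B) -> (A=4 B=8)
Step 5: empty(B) -> (A=4 B=0)
Step 6: fill(B) -> (A=4 B=8)
Step 7: empty(A) -> (A=0 B=8)

Answer: 0 8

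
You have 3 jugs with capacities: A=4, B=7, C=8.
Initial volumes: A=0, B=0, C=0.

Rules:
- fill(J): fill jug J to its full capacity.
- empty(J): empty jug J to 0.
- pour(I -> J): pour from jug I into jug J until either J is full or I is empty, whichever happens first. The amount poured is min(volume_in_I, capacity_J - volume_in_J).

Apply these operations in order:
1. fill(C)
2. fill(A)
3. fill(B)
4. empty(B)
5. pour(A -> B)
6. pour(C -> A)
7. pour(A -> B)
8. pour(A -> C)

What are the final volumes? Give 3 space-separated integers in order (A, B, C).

Step 1: fill(C) -> (A=0 B=0 C=8)
Step 2: fill(A) -> (A=4 B=0 C=8)
Step 3: fill(B) -> (A=4 B=7 C=8)
Step 4: empty(B) -> (A=4 B=0 C=8)
Step 5: pour(A -> B) -> (A=0 B=4 C=8)
Step 6: pour(C -> A) -> (A=4 B=4 C=4)
Step 7: pour(A -> B) -> (A=1 B=7 C=4)
Step 8: pour(A -> C) -> (A=0 B=7 C=5)

Answer: 0 7 5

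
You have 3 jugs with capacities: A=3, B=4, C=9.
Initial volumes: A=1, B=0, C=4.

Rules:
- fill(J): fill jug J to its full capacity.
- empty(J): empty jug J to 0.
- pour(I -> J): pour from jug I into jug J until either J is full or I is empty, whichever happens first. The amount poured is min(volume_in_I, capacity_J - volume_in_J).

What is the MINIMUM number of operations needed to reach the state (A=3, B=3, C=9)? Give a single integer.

Answer: 4

Derivation:
BFS from (A=1, B=0, C=4). One shortest path:
  1. fill(A) -> (A=3 B=0 C=4)
  2. fill(C) -> (A=3 B=0 C=9)
  3. pour(A -> B) -> (A=0 B=3 C=9)
  4. fill(A) -> (A=3 B=3 C=9)
Reached target in 4 moves.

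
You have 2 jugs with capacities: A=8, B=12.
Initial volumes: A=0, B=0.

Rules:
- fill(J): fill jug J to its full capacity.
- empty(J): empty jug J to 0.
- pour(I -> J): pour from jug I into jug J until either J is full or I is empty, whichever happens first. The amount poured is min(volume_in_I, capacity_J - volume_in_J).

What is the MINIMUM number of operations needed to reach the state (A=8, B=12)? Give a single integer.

Answer: 2

Derivation:
BFS from (A=0, B=0). One shortest path:
  1. fill(A) -> (A=8 B=0)
  2. fill(B) -> (A=8 B=12)
Reached target in 2 moves.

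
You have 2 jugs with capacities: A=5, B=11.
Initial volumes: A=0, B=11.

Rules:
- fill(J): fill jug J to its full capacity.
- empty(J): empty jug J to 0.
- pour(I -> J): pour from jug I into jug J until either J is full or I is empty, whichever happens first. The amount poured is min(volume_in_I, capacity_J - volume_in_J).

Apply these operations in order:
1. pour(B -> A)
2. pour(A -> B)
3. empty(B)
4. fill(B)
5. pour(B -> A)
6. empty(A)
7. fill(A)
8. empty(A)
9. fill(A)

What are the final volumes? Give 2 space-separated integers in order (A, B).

Answer: 5 6

Derivation:
Step 1: pour(B -> A) -> (A=5 B=6)
Step 2: pour(A -> B) -> (A=0 B=11)
Step 3: empty(B) -> (A=0 B=0)
Step 4: fill(B) -> (A=0 B=11)
Step 5: pour(B -> A) -> (A=5 B=6)
Step 6: empty(A) -> (A=0 B=6)
Step 7: fill(A) -> (A=5 B=6)
Step 8: empty(A) -> (A=0 B=6)
Step 9: fill(A) -> (A=5 B=6)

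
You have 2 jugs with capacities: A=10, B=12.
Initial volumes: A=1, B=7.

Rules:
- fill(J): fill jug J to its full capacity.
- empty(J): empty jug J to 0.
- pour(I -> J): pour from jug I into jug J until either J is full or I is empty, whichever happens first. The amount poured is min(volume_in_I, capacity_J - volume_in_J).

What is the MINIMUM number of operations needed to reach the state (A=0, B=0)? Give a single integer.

BFS from (A=1, B=7). One shortest path:
  1. empty(A) -> (A=0 B=7)
  2. empty(B) -> (A=0 B=0)
Reached target in 2 moves.

Answer: 2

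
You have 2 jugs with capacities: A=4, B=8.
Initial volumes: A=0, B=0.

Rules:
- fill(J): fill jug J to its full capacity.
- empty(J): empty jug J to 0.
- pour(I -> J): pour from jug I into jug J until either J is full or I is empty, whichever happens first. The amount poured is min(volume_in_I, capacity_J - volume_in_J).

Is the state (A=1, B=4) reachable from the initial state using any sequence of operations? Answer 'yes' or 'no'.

Answer: no

Derivation:
BFS explored all 6 reachable states.
Reachable set includes: (0,0), (0,4), (0,8), (4,0), (4,4), (4,8)
Target (A=1, B=4) not in reachable set → no.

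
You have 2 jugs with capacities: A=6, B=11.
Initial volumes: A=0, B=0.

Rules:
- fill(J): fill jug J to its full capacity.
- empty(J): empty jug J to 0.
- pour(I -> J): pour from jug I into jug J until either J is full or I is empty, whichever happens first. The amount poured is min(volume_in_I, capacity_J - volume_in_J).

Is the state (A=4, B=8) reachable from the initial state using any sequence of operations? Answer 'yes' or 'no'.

Answer: no

Derivation:
BFS explored all 34 reachable states.
Reachable set includes: (0,0), (0,1), (0,2), (0,3), (0,4), (0,5), (0,6), (0,7), (0,8), (0,9), (0,10), (0,11) ...
Target (A=4, B=8) not in reachable set → no.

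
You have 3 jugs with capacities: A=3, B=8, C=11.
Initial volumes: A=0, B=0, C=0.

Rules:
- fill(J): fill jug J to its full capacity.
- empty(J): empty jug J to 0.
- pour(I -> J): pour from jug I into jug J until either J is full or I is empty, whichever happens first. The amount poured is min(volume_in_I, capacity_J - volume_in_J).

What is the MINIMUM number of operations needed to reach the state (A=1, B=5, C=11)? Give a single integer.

Answer: 8

Derivation:
BFS from (A=0, B=0, C=0). One shortest path:
  1. fill(A) -> (A=3 B=0 C=0)
  2. fill(C) -> (A=3 B=0 C=11)
  3. pour(A -> B) -> (A=0 B=3 C=11)
  4. fill(A) -> (A=3 B=3 C=11)
  5. pour(A -> B) -> (A=0 B=6 C=11)
  6. pour(C -> A) -> (A=3 B=6 C=8)
  7. pour(A -> B) -> (A=1 B=8 C=8)
  8. pour(B -> C) -> (A=1 B=5 C=11)
Reached target in 8 moves.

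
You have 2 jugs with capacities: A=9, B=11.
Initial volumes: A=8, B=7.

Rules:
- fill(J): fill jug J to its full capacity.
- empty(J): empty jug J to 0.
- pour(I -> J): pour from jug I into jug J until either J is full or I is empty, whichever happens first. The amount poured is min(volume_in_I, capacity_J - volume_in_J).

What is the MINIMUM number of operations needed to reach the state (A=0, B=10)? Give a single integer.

Answer: 3

Derivation:
BFS from (A=8, B=7). One shortest path:
  1. fill(B) -> (A=8 B=11)
  2. pour(B -> A) -> (A=9 B=10)
  3. empty(A) -> (A=0 B=10)
Reached target in 3 moves.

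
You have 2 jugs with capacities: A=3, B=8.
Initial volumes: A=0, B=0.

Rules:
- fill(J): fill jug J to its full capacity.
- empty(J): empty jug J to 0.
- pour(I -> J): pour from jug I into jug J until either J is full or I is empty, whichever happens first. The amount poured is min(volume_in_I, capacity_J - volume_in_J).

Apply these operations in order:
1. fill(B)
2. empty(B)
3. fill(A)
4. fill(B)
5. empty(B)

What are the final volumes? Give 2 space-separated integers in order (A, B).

Step 1: fill(B) -> (A=0 B=8)
Step 2: empty(B) -> (A=0 B=0)
Step 3: fill(A) -> (A=3 B=0)
Step 4: fill(B) -> (A=3 B=8)
Step 5: empty(B) -> (A=3 B=0)

Answer: 3 0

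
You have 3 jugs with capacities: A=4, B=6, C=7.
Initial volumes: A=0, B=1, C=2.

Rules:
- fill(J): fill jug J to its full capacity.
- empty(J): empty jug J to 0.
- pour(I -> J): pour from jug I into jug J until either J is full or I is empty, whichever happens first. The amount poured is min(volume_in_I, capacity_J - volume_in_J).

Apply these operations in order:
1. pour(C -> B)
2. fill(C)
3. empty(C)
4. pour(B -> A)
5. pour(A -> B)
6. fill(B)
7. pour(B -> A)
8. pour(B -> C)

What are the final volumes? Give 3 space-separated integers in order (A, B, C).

Answer: 4 0 2

Derivation:
Step 1: pour(C -> B) -> (A=0 B=3 C=0)
Step 2: fill(C) -> (A=0 B=3 C=7)
Step 3: empty(C) -> (A=0 B=3 C=0)
Step 4: pour(B -> A) -> (A=3 B=0 C=0)
Step 5: pour(A -> B) -> (A=0 B=3 C=0)
Step 6: fill(B) -> (A=0 B=6 C=0)
Step 7: pour(B -> A) -> (A=4 B=2 C=0)
Step 8: pour(B -> C) -> (A=4 B=0 C=2)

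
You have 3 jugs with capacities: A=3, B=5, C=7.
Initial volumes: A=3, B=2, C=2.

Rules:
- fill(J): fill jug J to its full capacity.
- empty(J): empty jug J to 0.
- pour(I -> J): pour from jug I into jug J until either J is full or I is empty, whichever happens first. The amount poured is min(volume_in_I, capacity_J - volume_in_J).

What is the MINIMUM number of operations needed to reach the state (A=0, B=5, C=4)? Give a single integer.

BFS from (A=3, B=2, C=2). One shortest path:
  1. empty(A) -> (A=0 B=2 C=2)
  2. fill(C) -> (A=0 B=2 C=7)
  3. pour(C -> B) -> (A=0 B=5 C=4)
Reached target in 3 moves.

Answer: 3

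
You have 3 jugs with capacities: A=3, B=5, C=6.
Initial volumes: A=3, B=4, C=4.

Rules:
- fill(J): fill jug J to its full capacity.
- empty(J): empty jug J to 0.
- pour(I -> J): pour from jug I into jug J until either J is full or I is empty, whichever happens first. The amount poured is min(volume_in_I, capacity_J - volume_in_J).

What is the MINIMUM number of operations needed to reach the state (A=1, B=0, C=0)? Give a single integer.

BFS from (A=3, B=4, C=4). One shortest path:
  1. empty(B) -> (A=3 B=0 C=4)
  2. pour(A -> C) -> (A=1 B=0 C=6)
  3. empty(C) -> (A=1 B=0 C=0)
Reached target in 3 moves.

Answer: 3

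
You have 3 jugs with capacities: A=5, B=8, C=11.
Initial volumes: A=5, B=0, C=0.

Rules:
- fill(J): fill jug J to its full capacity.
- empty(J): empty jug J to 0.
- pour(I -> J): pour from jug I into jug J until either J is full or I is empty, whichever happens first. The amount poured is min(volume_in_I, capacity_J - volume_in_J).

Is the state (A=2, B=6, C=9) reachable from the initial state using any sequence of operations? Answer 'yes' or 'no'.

BFS explored all 368 reachable states.
Reachable set includes: (0,0,0), (0,0,1), (0,0,2), (0,0,3), (0,0,4), (0,0,5), (0,0,6), (0,0,7), (0,0,8), (0,0,9), (0,0,10), (0,0,11) ...
Target (A=2, B=6, C=9) not in reachable set → no.

Answer: no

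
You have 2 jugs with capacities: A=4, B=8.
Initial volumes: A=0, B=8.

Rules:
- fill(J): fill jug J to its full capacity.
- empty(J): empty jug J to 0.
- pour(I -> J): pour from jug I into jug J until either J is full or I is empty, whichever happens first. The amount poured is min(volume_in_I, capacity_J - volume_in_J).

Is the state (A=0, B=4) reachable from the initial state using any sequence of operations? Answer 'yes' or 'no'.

BFS from (A=0, B=8):
  1. pour(B -> A) -> (A=4 B=4)
  2. empty(A) -> (A=0 B=4)
Target reached → yes.

Answer: yes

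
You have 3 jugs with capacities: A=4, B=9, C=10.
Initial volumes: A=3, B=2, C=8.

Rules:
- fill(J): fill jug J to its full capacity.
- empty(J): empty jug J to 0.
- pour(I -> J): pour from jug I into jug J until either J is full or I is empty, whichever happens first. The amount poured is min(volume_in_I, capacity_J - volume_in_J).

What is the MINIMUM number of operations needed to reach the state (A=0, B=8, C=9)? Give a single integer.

BFS from (A=3, B=2, C=8). One shortest path:
  1. empty(B) -> (A=3 B=0 C=8)
  2. pour(C -> B) -> (A=3 B=8 C=0)
  3. fill(C) -> (A=3 B=8 C=10)
  4. pour(C -> A) -> (A=4 B=8 C=9)
  5. empty(A) -> (A=0 B=8 C=9)
Reached target in 5 moves.

Answer: 5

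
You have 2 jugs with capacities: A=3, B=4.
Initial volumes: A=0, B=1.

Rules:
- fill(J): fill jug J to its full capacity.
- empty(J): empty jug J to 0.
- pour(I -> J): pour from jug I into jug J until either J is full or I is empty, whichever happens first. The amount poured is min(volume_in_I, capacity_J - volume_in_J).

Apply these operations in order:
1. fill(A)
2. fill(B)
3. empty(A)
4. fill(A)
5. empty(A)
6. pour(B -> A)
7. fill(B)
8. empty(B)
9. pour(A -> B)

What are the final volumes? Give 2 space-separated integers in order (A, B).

Step 1: fill(A) -> (A=3 B=1)
Step 2: fill(B) -> (A=3 B=4)
Step 3: empty(A) -> (A=0 B=4)
Step 4: fill(A) -> (A=3 B=4)
Step 5: empty(A) -> (A=0 B=4)
Step 6: pour(B -> A) -> (A=3 B=1)
Step 7: fill(B) -> (A=3 B=4)
Step 8: empty(B) -> (A=3 B=0)
Step 9: pour(A -> B) -> (A=0 B=3)

Answer: 0 3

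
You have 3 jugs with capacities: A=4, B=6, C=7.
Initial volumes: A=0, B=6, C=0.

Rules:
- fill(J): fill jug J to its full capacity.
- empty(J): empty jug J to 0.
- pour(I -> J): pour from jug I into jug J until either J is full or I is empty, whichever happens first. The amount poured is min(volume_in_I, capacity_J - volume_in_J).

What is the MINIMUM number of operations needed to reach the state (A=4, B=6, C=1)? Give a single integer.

Answer: 4

Derivation:
BFS from (A=0, B=6, C=0). One shortest path:
  1. fill(A) -> (A=4 B=6 C=0)
  2. empty(B) -> (A=4 B=0 C=0)
  3. fill(C) -> (A=4 B=0 C=7)
  4. pour(C -> B) -> (A=4 B=6 C=1)
Reached target in 4 moves.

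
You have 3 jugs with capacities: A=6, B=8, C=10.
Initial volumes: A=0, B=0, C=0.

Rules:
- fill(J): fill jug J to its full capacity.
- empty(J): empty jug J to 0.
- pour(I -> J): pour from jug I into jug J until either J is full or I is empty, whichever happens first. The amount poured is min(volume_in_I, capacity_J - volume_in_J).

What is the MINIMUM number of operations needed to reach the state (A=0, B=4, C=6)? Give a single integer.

BFS from (A=0, B=0, C=0). One shortest path:
  1. fill(C) -> (A=0 B=0 C=10)
  2. pour(C -> A) -> (A=6 B=0 C=4)
  3. pour(C -> B) -> (A=6 B=4 C=0)
  4. pour(A -> C) -> (A=0 B=4 C=6)
Reached target in 4 moves.

Answer: 4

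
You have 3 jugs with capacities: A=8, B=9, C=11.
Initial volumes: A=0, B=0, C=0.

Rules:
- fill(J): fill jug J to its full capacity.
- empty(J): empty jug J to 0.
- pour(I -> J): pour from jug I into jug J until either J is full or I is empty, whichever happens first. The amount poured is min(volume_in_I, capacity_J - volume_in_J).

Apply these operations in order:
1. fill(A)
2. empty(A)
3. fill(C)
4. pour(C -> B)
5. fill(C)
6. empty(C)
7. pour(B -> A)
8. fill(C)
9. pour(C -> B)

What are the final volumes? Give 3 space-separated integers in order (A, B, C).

Step 1: fill(A) -> (A=8 B=0 C=0)
Step 2: empty(A) -> (A=0 B=0 C=0)
Step 3: fill(C) -> (A=0 B=0 C=11)
Step 4: pour(C -> B) -> (A=0 B=9 C=2)
Step 5: fill(C) -> (A=0 B=9 C=11)
Step 6: empty(C) -> (A=0 B=9 C=0)
Step 7: pour(B -> A) -> (A=8 B=1 C=0)
Step 8: fill(C) -> (A=8 B=1 C=11)
Step 9: pour(C -> B) -> (A=8 B=9 C=3)

Answer: 8 9 3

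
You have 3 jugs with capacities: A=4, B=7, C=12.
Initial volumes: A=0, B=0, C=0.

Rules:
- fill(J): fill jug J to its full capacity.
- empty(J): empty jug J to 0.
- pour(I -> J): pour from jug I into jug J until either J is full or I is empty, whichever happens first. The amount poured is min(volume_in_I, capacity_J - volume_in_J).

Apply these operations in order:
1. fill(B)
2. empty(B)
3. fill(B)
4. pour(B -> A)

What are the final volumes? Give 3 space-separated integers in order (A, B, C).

Answer: 4 3 0

Derivation:
Step 1: fill(B) -> (A=0 B=7 C=0)
Step 2: empty(B) -> (A=0 B=0 C=0)
Step 3: fill(B) -> (A=0 B=7 C=0)
Step 4: pour(B -> A) -> (A=4 B=3 C=0)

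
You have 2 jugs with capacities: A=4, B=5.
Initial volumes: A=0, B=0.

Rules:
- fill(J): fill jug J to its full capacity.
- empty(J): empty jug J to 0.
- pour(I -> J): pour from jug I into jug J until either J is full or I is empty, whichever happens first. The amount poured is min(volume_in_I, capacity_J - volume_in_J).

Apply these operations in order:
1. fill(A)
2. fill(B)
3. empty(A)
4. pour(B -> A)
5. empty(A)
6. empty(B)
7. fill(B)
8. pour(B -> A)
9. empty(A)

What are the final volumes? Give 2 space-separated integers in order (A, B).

Answer: 0 1

Derivation:
Step 1: fill(A) -> (A=4 B=0)
Step 2: fill(B) -> (A=4 B=5)
Step 3: empty(A) -> (A=0 B=5)
Step 4: pour(B -> A) -> (A=4 B=1)
Step 5: empty(A) -> (A=0 B=1)
Step 6: empty(B) -> (A=0 B=0)
Step 7: fill(B) -> (A=0 B=5)
Step 8: pour(B -> A) -> (A=4 B=1)
Step 9: empty(A) -> (A=0 B=1)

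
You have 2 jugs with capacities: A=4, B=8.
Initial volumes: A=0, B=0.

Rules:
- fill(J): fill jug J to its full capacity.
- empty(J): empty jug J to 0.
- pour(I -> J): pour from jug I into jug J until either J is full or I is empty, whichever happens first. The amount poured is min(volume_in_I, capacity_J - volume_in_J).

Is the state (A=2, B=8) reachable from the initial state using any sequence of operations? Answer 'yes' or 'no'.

Answer: no

Derivation:
BFS explored all 6 reachable states.
Reachable set includes: (0,0), (0,4), (0,8), (4,0), (4,4), (4,8)
Target (A=2, B=8) not in reachable set → no.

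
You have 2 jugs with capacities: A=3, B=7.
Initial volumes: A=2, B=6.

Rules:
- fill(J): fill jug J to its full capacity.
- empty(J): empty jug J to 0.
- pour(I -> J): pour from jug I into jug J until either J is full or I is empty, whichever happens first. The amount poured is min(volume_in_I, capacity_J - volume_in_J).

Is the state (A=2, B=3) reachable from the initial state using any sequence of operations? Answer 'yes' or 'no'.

Answer: no

Derivation:
BFS explored all 21 reachable states.
Reachable set includes: (0,0), (0,1), (0,2), (0,3), (0,4), (0,5), (0,6), (0,7), (1,0), (1,7), (2,0), (2,6) ...
Target (A=2, B=3) not in reachable set → no.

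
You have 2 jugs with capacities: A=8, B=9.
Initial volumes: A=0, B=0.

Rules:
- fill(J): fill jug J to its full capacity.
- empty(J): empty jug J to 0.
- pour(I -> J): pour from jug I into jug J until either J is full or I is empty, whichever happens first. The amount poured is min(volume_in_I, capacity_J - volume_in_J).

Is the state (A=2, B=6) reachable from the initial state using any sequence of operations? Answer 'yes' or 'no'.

BFS explored all 34 reachable states.
Reachable set includes: (0,0), (0,1), (0,2), (0,3), (0,4), (0,5), (0,6), (0,7), (0,8), (0,9), (1,0), (1,9) ...
Target (A=2, B=6) not in reachable set → no.

Answer: no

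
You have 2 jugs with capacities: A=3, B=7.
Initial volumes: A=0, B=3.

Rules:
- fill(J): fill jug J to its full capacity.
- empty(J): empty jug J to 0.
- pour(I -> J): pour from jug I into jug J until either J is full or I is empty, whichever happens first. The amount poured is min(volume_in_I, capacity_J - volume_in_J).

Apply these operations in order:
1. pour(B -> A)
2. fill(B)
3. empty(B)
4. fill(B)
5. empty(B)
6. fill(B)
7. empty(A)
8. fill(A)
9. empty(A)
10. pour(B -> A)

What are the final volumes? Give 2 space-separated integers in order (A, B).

Answer: 3 4

Derivation:
Step 1: pour(B -> A) -> (A=3 B=0)
Step 2: fill(B) -> (A=3 B=7)
Step 3: empty(B) -> (A=3 B=0)
Step 4: fill(B) -> (A=3 B=7)
Step 5: empty(B) -> (A=3 B=0)
Step 6: fill(B) -> (A=3 B=7)
Step 7: empty(A) -> (A=0 B=7)
Step 8: fill(A) -> (A=3 B=7)
Step 9: empty(A) -> (A=0 B=7)
Step 10: pour(B -> A) -> (A=3 B=4)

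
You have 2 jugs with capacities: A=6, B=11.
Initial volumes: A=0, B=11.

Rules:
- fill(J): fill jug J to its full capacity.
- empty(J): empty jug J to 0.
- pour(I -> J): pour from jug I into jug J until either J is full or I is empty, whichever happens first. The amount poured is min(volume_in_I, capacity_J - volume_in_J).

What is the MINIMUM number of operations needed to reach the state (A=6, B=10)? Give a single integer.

BFS from (A=0, B=11). One shortest path:
  1. pour(B -> A) -> (A=6 B=5)
  2. empty(A) -> (A=0 B=5)
  3. pour(B -> A) -> (A=5 B=0)
  4. fill(B) -> (A=5 B=11)
  5. pour(B -> A) -> (A=6 B=10)
Reached target in 5 moves.

Answer: 5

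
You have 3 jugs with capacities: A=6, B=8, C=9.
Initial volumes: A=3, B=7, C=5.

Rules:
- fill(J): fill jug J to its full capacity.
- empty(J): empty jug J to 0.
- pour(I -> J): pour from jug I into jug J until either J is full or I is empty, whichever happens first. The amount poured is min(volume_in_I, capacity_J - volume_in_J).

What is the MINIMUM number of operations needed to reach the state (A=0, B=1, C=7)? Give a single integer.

BFS from (A=3, B=7, C=5). One shortest path:
  1. empty(C) -> (A=3 B=7 C=0)
  2. pour(B -> C) -> (A=3 B=0 C=7)
  3. pour(A -> B) -> (A=0 B=3 C=7)
  4. fill(A) -> (A=6 B=3 C=7)
  5. pour(A -> B) -> (A=1 B=8 C=7)
  6. empty(B) -> (A=1 B=0 C=7)
  7. pour(A -> B) -> (A=0 B=1 C=7)
Reached target in 7 moves.

Answer: 7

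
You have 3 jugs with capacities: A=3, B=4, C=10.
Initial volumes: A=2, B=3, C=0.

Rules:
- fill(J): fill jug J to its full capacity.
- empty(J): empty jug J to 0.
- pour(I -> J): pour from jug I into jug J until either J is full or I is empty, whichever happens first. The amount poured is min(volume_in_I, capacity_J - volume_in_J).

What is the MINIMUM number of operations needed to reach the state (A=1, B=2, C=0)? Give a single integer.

Answer: 6

Derivation:
BFS from (A=2, B=3, C=0). One shortest path:
  1. fill(B) -> (A=2 B=4 C=0)
  2. pour(A -> C) -> (A=0 B=4 C=2)
  3. pour(B -> A) -> (A=3 B=1 C=2)
  4. empty(A) -> (A=0 B=1 C=2)
  5. pour(B -> A) -> (A=1 B=0 C=2)
  6. pour(C -> B) -> (A=1 B=2 C=0)
Reached target in 6 moves.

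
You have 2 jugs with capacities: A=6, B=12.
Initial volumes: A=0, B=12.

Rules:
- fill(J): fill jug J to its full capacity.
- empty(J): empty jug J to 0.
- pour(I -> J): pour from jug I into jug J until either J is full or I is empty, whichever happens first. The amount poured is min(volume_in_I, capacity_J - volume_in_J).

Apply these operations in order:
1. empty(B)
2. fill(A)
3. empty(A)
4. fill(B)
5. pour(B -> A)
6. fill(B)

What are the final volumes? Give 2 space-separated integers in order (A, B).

Answer: 6 12

Derivation:
Step 1: empty(B) -> (A=0 B=0)
Step 2: fill(A) -> (A=6 B=0)
Step 3: empty(A) -> (A=0 B=0)
Step 4: fill(B) -> (A=0 B=12)
Step 5: pour(B -> A) -> (A=6 B=6)
Step 6: fill(B) -> (A=6 B=12)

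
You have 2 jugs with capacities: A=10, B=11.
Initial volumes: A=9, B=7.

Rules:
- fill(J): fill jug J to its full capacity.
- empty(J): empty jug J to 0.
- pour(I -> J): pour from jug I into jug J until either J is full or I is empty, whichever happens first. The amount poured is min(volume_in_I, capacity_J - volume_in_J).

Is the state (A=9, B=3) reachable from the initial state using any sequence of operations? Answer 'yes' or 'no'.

BFS explored all 43 reachable states.
Reachable set includes: (0,0), (0,1), (0,2), (0,3), (0,4), (0,5), (0,6), (0,7), (0,8), (0,9), (0,10), (0,11) ...
Target (A=9, B=3) not in reachable set → no.

Answer: no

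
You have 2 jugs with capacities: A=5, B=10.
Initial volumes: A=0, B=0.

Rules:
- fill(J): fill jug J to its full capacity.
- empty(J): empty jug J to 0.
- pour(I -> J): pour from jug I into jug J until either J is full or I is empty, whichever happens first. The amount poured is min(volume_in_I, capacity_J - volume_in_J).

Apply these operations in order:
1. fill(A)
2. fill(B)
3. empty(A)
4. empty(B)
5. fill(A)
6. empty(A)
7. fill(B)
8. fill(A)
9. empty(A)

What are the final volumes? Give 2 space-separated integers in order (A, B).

Answer: 0 10

Derivation:
Step 1: fill(A) -> (A=5 B=0)
Step 2: fill(B) -> (A=5 B=10)
Step 3: empty(A) -> (A=0 B=10)
Step 4: empty(B) -> (A=0 B=0)
Step 5: fill(A) -> (A=5 B=0)
Step 6: empty(A) -> (A=0 B=0)
Step 7: fill(B) -> (A=0 B=10)
Step 8: fill(A) -> (A=5 B=10)
Step 9: empty(A) -> (A=0 B=10)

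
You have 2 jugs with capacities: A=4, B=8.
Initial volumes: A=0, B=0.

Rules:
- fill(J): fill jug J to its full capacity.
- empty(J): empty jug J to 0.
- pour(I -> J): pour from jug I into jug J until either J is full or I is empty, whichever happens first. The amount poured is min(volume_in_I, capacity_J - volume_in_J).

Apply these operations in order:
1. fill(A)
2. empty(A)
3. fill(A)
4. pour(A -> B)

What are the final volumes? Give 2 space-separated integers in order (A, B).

Answer: 0 4

Derivation:
Step 1: fill(A) -> (A=4 B=0)
Step 2: empty(A) -> (A=0 B=0)
Step 3: fill(A) -> (A=4 B=0)
Step 4: pour(A -> B) -> (A=0 B=4)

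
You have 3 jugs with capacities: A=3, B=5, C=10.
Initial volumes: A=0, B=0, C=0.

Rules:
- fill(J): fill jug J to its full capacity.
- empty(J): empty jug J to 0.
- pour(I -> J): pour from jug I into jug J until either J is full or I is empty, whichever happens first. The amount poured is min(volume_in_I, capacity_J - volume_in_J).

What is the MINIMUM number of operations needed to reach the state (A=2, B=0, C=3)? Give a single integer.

BFS from (A=0, B=0, C=0). One shortest path:
  1. fill(B) -> (A=0 B=5 C=0)
  2. pour(B -> A) -> (A=3 B=2 C=0)
  3. pour(A -> C) -> (A=0 B=2 C=3)
  4. pour(B -> A) -> (A=2 B=0 C=3)
Reached target in 4 moves.

Answer: 4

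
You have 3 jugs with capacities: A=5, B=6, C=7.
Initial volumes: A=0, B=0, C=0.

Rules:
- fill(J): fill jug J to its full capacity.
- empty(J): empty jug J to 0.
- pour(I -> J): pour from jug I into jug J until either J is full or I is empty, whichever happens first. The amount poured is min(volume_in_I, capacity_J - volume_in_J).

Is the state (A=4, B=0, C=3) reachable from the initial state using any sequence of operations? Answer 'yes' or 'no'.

Answer: yes

Derivation:
BFS from (A=0, B=0, C=0):
  1. fill(B) -> (A=0 B=6 C=0)
  2. pour(B -> A) -> (A=5 B=1 C=0)
  3. pour(A -> C) -> (A=0 B=1 C=5)
  4. pour(B -> A) -> (A=1 B=0 C=5)
  5. fill(B) -> (A=1 B=6 C=5)
  6. pour(B -> C) -> (A=1 B=4 C=7)
  7. pour(C -> A) -> (A=5 B=4 C=3)
  8. empty(A) -> (A=0 B=4 C=3)
  9. pour(B -> A) -> (A=4 B=0 C=3)
Target reached → yes.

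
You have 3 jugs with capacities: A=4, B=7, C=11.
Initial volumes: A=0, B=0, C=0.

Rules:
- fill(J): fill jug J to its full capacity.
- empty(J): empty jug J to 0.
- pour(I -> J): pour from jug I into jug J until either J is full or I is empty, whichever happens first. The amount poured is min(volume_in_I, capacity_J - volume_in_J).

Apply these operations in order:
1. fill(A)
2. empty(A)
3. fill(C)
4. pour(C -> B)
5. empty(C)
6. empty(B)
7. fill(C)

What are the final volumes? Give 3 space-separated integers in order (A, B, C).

Step 1: fill(A) -> (A=4 B=0 C=0)
Step 2: empty(A) -> (A=0 B=0 C=0)
Step 3: fill(C) -> (A=0 B=0 C=11)
Step 4: pour(C -> B) -> (A=0 B=7 C=4)
Step 5: empty(C) -> (A=0 B=7 C=0)
Step 6: empty(B) -> (A=0 B=0 C=0)
Step 7: fill(C) -> (A=0 B=0 C=11)

Answer: 0 0 11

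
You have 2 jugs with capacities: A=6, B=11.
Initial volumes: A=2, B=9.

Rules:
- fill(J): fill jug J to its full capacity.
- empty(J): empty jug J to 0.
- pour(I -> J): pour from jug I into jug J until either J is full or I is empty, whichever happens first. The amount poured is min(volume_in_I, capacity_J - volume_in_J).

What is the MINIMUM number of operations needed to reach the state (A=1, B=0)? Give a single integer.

BFS from (A=2, B=9). One shortest path:
  1. fill(A) -> (A=6 B=9)
  2. empty(B) -> (A=6 B=0)
  3. pour(A -> B) -> (A=0 B=6)
  4. fill(A) -> (A=6 B=6)
  5. pour(A -> B) -> (A=1 B=11)
  6. empty(B) -> (A=1 B=0)
Reached target in 6 moves.

Answer: 6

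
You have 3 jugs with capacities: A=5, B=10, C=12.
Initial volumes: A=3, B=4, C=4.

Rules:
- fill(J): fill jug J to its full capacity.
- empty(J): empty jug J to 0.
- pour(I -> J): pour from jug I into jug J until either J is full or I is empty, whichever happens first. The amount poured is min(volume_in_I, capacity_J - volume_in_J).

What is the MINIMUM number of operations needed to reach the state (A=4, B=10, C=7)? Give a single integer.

BFS from (A=3, B=4, C=4). One shortest path:
  1. pour(A -> C) -> (A=0 B=4 C=7)
  2. pour(B -> A) -> (A=4 B=0 C=7)
  3. fill(B) -> (A=4 B=10 C=7)
Reached target in 3 moves.

Answer: 3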